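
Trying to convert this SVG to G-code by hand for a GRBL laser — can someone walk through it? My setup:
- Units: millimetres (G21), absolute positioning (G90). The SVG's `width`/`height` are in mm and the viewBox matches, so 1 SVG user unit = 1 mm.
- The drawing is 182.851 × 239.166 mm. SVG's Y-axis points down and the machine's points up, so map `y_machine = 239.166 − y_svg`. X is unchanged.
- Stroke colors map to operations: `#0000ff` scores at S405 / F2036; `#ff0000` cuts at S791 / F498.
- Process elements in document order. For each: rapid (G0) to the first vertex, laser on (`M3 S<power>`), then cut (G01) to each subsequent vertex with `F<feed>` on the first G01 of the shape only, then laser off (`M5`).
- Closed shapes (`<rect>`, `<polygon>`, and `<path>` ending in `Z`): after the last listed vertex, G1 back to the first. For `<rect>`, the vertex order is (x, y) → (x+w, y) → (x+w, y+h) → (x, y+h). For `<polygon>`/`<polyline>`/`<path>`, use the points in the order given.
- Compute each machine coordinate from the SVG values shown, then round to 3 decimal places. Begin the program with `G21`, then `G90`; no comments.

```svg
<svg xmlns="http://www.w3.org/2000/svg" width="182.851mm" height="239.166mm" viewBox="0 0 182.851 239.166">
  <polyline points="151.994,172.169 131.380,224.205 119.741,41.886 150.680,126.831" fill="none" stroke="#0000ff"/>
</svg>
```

viewBox `0 0 182.851 239.166` with mm width/height → 1 unit = 1 mm. Flip: y_m = 239.166 − y_svg.

**Shape 1** — `<polyline>` open polyline, stroke `#0000ff` → score (S405, F2036). Machine vertices: (151.994,66.997) → (131.380,14.961) → (119.741,197.280) → (150.680,112.335). Open path.

G21
G90
G0 X151.994 Y66.997
M3 S405
G01 X131.380 Y14.961 F2036
G01 X119.741 Y197.280
G01 X150.680 Y112.335
M5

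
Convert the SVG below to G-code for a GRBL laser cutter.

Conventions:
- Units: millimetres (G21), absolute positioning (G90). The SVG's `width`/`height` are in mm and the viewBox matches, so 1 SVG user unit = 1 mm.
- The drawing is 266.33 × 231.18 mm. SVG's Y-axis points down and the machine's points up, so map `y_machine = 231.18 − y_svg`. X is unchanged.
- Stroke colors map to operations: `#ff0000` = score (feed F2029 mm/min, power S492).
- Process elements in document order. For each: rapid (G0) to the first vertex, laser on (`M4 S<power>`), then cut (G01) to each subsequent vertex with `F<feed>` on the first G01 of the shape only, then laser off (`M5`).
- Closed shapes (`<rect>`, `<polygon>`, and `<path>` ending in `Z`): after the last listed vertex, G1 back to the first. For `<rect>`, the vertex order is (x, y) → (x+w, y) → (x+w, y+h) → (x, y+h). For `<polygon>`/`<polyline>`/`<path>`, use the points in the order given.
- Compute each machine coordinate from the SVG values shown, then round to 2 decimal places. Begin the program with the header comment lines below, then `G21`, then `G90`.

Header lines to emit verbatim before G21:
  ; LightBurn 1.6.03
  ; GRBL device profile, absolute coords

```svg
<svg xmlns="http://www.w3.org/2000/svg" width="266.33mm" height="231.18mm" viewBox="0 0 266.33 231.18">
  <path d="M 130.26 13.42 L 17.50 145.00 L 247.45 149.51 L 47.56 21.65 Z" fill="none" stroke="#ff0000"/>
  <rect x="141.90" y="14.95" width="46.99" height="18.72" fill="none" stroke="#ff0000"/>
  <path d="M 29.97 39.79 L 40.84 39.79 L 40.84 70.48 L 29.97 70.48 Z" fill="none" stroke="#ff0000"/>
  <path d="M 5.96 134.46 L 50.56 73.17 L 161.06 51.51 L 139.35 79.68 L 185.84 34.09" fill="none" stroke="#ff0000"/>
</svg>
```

viewBox `0 0 266.33 231.18` with mm width/height → 1 unit = 1 mm. Flip: y_m = 231.18 − y_svg.

**Shape 1** — `<path>` closed polygon, stroke `#ff0000` → score (S492, F2029). Machine vertices: (130.26,217.76) → (17.50,86.18) → (247.45,81.67) → (47.56,209.53) → (130.26,217.76). Closed: final G1 returns to the first vertex.

**Shape 2** — `<rect>` rectangle, stroke `#ff0000` → score (S492, F2029). Machine vertices: (141.90,216.23) → (188.89,216.23) → (188.89,197.51) → (141.90,197.51) → (141.90,216.23). Closed: final G1 returns to the first vertex.

**Shape 3** — `<path>` rectangle, stroke `#ff0000` → score (S492, F2029). Machine vertices: (29.97,191.39) → (40.84,191.39) → (40.84,160.70) → (29.97,160.70) → (29.97,191.39). Closed: final G1 returns to the first vertex.

**Shape 4** — `<path>` open polyline, stroke `#ff0000` → score (S492, F2029). Machine vertices: (5.96,96.72) → (50.56,158.01) → (161.06,179.67) → (139.35,151.50) → (185.84,197.09). Open path.

; LightBurn 1.6.03
; GRBL device profile, absolute coords
G21
G90
G0 X130.26 Y217.76
M4 S492
G01 X17.50 Y86.18 F2029
G01 X247.45 Y81.67
G01 X47.56 Y209.53
G01 X130.26 Y217.76
M5
G0 X141.90 Y216.23
M4 S492
G01 X188.89 Y216.23 F2029
G01 X188.89 Y197.51
G01 X141.90 Y197.51
G01 X141.90 Y216.23
M5
G0 X29.97 Y191.39
M4 S492
G01 X40.84 Y191.39 F2029
G01 X40.84 Y160.70
G01 X29.97 Y160.70
G01 X29.97 Y191.39
M5
G0 X5.96 Y96.72
M4 S492
G01 X50.56 Y158.01 F2029
G01 X161.06 Y179.67
G01 X139.35 Y151.50
G01 X185.84 Y197.09
M5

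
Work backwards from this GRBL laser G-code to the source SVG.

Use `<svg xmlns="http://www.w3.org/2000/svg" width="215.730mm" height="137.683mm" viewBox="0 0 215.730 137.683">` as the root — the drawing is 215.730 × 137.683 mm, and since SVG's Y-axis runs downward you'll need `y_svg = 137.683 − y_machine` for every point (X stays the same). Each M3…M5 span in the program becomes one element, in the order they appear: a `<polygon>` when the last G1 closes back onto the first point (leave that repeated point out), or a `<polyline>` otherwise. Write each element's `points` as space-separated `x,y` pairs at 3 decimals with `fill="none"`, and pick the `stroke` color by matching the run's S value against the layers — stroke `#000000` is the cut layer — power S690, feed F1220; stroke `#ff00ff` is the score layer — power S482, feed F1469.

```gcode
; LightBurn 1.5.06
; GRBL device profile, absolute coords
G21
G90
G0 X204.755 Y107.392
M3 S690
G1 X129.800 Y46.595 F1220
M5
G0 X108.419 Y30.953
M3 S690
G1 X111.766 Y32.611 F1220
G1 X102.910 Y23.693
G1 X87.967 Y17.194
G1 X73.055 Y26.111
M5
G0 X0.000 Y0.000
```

Machine Y-up, SVG Y-down with viewBox height 137.683, so y_svg = 137.683 − y_machine; X carries over. Every run uses S690, so all elements get stroke `#000000` (cut).

Run 1: The run is open, so emit a `<polyline>` with points (Y-flipped): 204.755,30.291 129.800,91.088.

Run 2: The run is open, so emit a `<polyline>` with points (Y-flipped): 108.419,106.730 111.766,105.072 102.910,113.990 87.967,120.489 73.055,111.572.

<svg xmlns="http://www.w3.org/2000/svg" width="215.730mm" height="137.683mm" viewBox="0 0 215.730 137.683">
  <polyline points="204.755,30.291 129.800,91.088" fill="none" stroke="#000000"/>
  <polyline points="108.419,106.730 111.766,105.072 102.910,113.990 87.967,120.489 73.055,111.572" fill="none" stroke="#000000"/>
</svg>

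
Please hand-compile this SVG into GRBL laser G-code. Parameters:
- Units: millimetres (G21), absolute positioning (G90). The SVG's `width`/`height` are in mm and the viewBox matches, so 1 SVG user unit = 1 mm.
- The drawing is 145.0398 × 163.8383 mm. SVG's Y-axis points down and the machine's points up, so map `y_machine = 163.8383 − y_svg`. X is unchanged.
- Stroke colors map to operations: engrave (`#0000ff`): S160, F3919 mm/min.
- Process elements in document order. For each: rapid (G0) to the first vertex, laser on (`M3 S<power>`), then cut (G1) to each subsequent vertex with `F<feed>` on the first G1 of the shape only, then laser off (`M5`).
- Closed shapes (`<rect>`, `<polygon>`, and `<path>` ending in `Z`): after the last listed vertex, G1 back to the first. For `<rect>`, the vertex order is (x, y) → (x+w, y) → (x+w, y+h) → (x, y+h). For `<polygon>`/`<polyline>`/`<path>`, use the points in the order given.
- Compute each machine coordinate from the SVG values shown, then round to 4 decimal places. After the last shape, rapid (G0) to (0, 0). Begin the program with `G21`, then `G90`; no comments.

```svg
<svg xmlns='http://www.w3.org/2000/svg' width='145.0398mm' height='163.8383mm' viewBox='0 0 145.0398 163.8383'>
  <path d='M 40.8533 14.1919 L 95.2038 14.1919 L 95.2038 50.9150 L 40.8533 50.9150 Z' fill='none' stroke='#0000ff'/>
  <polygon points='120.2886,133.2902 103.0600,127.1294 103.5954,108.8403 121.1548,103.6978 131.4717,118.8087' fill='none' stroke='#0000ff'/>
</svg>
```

viewBox `0 0 145.0398 163.8383` with mm width/height → 1 unit = 1 mm. Flip: y_m = 163.8383 − y_svg.

**Shape 1** — `<path>` rectangle, stroke `#0000ff` → engrave (S160, F3919). Machine vertices: (40.8533,149.6464) → (95.2038,149.6464) → (95.2038,112.9233) → (40.8533,112.9233) → (40.8533,149.6464). Closed: final G1 returns to the first vertex.

**Shape 2** — `<polygon>` regular polygon, stroke `#0000ff` → engrave (S160, F3919). Machine vertices: (120.2886,30.5481) → (103.0600,36.7089) → (103.5954,54.9980) → (121.1548,60.1405) → (131.4717,45.0296) → (120.2886,30.5481). Closed: final G1 returns to the first vertex.

G21
G90
G0 X40.8533 Y149.6464
M3 S160
G1 X95.2038 Y149.6464 F3919
G1 X95.2038 Y112.9233
G1 X40.8533 Y112.9233
G1 X40.8533 Y149.6464
M5
G0 X120.2886 Y30.5481
M3 S160
G1 X103.0600 Y36.7089 F3919
G1 X103.5954 Y54.9980
G1 X121.1548 Y60.1405
G1 X131.4717 Y45.0296
G1 X120.2886 Y30.5481
M5
G0 X0.0000 Y0.0000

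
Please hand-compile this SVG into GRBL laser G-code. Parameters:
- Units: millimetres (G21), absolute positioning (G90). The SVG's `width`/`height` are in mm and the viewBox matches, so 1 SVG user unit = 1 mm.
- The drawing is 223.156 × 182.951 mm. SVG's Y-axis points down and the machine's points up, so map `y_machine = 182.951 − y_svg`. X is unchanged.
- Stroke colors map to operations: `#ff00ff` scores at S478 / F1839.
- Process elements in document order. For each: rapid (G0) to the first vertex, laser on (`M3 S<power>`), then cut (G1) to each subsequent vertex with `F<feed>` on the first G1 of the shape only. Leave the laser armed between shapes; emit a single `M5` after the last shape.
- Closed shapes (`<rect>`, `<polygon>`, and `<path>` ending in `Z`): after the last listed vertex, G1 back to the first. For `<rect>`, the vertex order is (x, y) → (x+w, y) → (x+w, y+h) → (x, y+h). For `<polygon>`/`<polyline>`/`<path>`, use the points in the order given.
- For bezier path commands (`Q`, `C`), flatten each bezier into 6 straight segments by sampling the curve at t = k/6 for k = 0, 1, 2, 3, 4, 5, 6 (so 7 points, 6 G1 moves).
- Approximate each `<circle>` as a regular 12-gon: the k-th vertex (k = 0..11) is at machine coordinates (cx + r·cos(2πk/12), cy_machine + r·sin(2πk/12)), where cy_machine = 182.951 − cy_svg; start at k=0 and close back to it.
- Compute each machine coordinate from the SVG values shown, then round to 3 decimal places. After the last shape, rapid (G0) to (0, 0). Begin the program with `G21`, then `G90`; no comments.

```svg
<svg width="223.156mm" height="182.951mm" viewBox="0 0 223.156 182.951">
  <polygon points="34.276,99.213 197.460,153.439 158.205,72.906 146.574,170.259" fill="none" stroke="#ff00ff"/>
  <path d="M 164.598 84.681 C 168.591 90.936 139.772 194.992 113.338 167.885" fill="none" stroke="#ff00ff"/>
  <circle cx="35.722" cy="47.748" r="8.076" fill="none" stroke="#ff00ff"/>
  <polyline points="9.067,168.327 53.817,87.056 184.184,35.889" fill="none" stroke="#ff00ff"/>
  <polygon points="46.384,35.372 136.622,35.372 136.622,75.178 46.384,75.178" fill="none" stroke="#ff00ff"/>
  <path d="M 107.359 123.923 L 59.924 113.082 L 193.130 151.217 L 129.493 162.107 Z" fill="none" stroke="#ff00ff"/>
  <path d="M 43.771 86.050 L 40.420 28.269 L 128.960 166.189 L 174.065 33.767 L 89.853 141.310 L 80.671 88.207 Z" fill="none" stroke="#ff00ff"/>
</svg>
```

Since the viewBox matches the mm dimensions, user units are millimetres directly. The only transform is the Y-flip y_m = 182.951 − y_svg.

Shape 1 is a closed polygon drawn with `<polygon>`. Its stroke #ff00ff means score at S478, F1839. After flipping Y the toolpath is (34.276,83.738) → (197.460,29.512) → (158.205,110.045) → (146.574,12.692) → (34.276,83.738), returning to the start.

Shape 2 is a cubic bezier drawn with `<path>`. Its stroke #ff00ff means score at S478, F1839. After flipping Y the toolpath is (164.598,98.270) → (164.023,88.052) → (158.957,67.895) → (150.378,44.157) → (139.263,23.200) → (126.591,11.383) → (113.338,15.066).

Shape 3 is a circle drawn with `<circle>`. Its stroke #ff00ff means score at S478, F1839. After flipping Y the toolpath is (43.798,135.203) → (42.716,139.241) → (39.760,142.197) → (35.722,143.279) → (31.684,142.197) → (28.728,139.241) → (27.646,135.203) → (28.728,131.165) → (31.684,128.209) → (35.722,127.127) → (39.760,128.209) → (42.716,131.165) → (43.798,135.203), returning to the start.

Shape 4 is a open polyline drawn with `<polyline>`. Its stroke #ff00ff means score at S478, F1839. After flipping Y the toolpath is (9.067,14.624) → (53.817,95.895) → (184.184,147.062).

Shape 5 is a rectangle drawn with `<polygon>`. Its stroke #ff00ff means score at S478, F1839. After flipping Y the toolpath is (46.384,147.579) → (136.622,147.579) → (136.622,107.773) → (46.384,107.773) → (46.384,147.579), returning to the start.

Shape 6 is a closed polygon drawn with `<path>`. Its stroke #ff00ff means score at S478, F1839. After flipping Y the toolpath is (107.359,59.028) → (59.924,69.869) → (193.130,31.734) → (129.493,20.844) → (107.359,59.028), returning to the start.

Shape 7 is a closed polygon drawn with `<path>`. Its stroke #ff00ff means score at S478, F1839. After flipping Y the toolpath is (43.771,96.901) → (40.420,154.682) → (128.960,16.762) → (174.065,149.184) → (89.853,41.641) → (80.671,94.744) → (43.771,96.901), returning to the start.

G21
G90
G0 X34.276 Y83.738
M3 S478
G1 X197.460 Y29.512 F1839
G1 X158.205 Y110.045
G1 X146.574 Y12.692
G1 X34.276 Y83.738
G0 X164.598 Y98.270
M3 S478
G1 X164.023 Y88.052 F1839
G1 X158.957 Y67.895
G1 X150.378 Y44.157
G1 X139.263 Y23.200
G1 X126.591 Y11.383
G1 X113.338 Y15.066
G0 X43.798 Y135.203
M3 S478
G1 X42.716 Y139.241 F1839
G1 X39.760 Y142.197
G1 X35.722 Y143.279
G1 X31.684 Y142.197
G1 X28.728 Y139.241
G1 X27.646 Y135.203
G1 X28.728 Y131.165
G1 X31.684 Y128.209
G1 X35.722 Y127.127
G1 X39.760 Y128.209
G1 X42.716 Y131.165
G1 X43.798 Y135.203
G0 X9.067 Y14.624
M3 S478
G1 X53.817 Y95.895 F1839
G1 X184.184 Y147.062
G0 X46.384 Y147.579
M3 S478
G1 X136.622 Y147.579 F1839
G1 X136.622 Y107.773
G1 X46.384 Y107.773
G1 X46.384 Y147.579
G0 X107.359 Y59.028
M3 S478
G1 X59.924 Y69.869 F1839
G1 X193.130 Y31.734
G1 X129.493 Y20.844
G1 X107.359 Y59.028
G0 X43.771 Y96.901
M3 S478
G1 X40.420 Y154.682 F1839
G1 X128.960 Y16.762
G1 X174.065 Y149.184
G1 X89.853 Y41.641
G1 X80.671 Y94.744
G1 X43.771 Y96.901
M5
G0 X0.000 Y0.000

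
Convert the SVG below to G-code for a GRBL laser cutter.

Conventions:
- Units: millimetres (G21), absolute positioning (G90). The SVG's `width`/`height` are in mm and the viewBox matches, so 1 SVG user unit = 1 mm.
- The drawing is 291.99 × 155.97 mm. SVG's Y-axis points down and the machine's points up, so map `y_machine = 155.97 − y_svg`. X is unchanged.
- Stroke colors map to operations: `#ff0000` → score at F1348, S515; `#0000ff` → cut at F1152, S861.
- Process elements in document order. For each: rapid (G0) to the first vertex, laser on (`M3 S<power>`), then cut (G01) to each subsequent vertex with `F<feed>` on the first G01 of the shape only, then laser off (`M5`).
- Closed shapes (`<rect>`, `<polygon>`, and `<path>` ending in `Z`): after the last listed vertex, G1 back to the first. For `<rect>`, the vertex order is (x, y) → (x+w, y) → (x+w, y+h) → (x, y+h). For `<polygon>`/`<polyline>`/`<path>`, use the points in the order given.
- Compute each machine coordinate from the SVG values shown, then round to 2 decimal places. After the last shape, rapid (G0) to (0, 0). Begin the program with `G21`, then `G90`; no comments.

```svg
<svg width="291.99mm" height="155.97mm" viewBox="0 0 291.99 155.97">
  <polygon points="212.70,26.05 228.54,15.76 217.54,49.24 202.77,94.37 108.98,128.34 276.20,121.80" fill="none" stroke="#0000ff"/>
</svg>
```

G21
G90
G0 X212.70 Y129.92
M3 S861
G01 X228.54 Y140.21 F1152
G01 X217.54 Y106.73
G01 X202.77 Y61.60
G01 X108.98 Y27.63
G01 X276.20 Y34.17
G01 X212.70 Y129.92
M5
G0 X0.00 Y0.00

1 u = 1 mm; y_m = 155.97 − y.

[1] `<polygon>` closed polygon, #0000ff→cut S861 F1152: (212.70,129.92) → (228.54,140.21) → (217.54,106.73) → (202.77,61.60) → (108.98,27.63) → (276.20,34.17) → (212.70,129.92) (closed)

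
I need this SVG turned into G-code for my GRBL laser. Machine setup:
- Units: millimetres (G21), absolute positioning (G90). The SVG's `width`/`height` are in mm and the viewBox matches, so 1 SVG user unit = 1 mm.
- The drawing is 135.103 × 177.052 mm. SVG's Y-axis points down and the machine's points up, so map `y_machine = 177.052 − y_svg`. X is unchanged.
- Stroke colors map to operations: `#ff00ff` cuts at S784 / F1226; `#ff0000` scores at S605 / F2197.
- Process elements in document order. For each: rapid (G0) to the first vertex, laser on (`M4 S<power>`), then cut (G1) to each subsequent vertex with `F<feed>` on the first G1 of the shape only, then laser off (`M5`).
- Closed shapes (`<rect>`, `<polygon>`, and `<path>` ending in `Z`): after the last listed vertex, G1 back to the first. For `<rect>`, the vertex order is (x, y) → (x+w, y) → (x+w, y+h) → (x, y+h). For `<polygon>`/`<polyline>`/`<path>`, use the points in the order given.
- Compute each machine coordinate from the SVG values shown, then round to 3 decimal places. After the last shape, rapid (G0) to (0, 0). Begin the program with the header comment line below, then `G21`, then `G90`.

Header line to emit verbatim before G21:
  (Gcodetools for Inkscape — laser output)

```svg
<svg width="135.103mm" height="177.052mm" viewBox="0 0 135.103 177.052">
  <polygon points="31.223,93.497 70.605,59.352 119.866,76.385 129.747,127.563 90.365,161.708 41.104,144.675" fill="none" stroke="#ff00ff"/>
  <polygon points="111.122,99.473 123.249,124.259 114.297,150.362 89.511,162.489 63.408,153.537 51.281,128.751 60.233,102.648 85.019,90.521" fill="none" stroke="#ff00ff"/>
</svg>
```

Since the viewBox matches the mm dimensions, user units are millimetres directly. The only transform is the Y-flip y_m = 177.052 − y_svg.

Shape 1 is a regular polygon drawn with `<polygon>`. Its stroke #ff00ff means cut at S784, F1226. After flipping Y the toolpath is (31.223,83.555) → (70.605,117.700) → (119.866,100.667) → (129.747,49.489) → (90.365,15.344) → (41.104,32.377) → (31.223,83.555), returning to the start.

Shape 2 is a regular polygon drawn with `<polygon>`. Its stroke #ff00ff means cut at S784, F1226. After flipping Y the toolpath is (111.122,77.579) → (123.249,52.793) → (114.297,26.690) → (89.511,14.563) → (63.408,23.515) → (51.281,48.301) → (60.233,74.404) → (85.019,86.531) → (111.122,77.579), returning to the start.

(Gcodetools for Inkscape — laser output)
G21
G90
G0 X31.223 Y83.555
M4 S784
G1 X70.605 Y117.700 F1226
G1 X119.866 Y100.667
G1 X129.747 Y49.489
G1 X90.365 Y15.344
G1 X41.104 Y32.377
G1 X31.223 Y83.555
M5
G0 X111.122 Y77.579
M4 S784
G1 X123.249 Y52.793 F1226
G1 X114.297 Y26.690
G1 X89.511 Y14.563
G1 X63.408 Y23.515
G1 X51.281 Y48.301
G1 X60.233 Y74.404
G1 X85.019 Y86.531
G1 X111.122 Y77.579
M5
G0 X0.000 Y0.000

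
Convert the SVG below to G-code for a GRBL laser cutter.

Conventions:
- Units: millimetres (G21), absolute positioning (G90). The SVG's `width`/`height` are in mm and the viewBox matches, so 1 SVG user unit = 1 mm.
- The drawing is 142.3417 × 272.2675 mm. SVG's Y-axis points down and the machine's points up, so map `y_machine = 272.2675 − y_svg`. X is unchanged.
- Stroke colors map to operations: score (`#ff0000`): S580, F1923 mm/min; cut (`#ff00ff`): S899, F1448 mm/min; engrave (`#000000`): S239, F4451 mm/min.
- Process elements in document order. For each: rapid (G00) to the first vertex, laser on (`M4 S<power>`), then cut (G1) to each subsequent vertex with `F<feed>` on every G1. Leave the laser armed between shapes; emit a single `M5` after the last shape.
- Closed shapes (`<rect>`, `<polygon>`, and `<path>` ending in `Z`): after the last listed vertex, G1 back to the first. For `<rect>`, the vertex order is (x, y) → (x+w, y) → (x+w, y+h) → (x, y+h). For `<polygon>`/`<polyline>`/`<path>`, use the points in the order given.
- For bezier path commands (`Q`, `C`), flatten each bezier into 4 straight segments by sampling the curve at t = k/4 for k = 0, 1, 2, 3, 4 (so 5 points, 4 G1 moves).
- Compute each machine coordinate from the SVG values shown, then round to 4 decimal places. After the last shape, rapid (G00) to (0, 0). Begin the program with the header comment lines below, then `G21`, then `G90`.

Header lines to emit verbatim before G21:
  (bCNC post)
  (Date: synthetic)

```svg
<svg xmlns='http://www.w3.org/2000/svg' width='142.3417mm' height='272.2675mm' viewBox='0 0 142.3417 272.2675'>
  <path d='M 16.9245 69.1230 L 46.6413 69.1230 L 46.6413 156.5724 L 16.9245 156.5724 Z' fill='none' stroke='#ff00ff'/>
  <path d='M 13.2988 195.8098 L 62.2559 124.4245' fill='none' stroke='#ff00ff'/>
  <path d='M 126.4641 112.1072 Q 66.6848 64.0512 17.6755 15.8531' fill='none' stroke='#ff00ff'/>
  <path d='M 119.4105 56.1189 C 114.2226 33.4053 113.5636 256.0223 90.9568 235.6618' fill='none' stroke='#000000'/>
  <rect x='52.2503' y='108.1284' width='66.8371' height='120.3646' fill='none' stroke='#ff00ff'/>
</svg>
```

(bCNC post)
(Date: synthetic)
G21
G90
G00 X16.9245 Y203.1445
M4 S899
G1 X46.6413 Y203.1445 F1448
G1 X46.6413 Y115.6951 F1448
G1 X16.9245 Y115.6951 F1448
G1 X16.9245 Y203.1445 F1448
G00 X13.2988 Y76.4577
M4 S899
G1 X62.2559 Y147.8430 F1448
G00 X126.4641 Y160.1603
M4 S899
G1 X97.2476 Y184.1972 F1448
G1 X69.3773 Y208.2518 F1448
G1 X42.8533 Y232.3242 F1448
G1 X17.6755 Y256.4144 F1448
G00 X119.4105 Y216.1486
M4 S239
G1 X115.9550 Y194.8141 F4451
G1 X111.7157 Y127.2596 F4451
G1 X104.2104 Y59.2638 F4451
G1 X90.9568 Y36.6057 F4451
G00 X52.2503 Y164.1391
M4 S899
G1 X119.0874 Y164.1391 F1448
G1 X119.0874 Y43.7745 F1448
G1 X52.2503 Y43.7745 F1448
G1 X52.2503 Y164.1391 F1448
M5
G00 X0.0000 Y0.0000

Since the viewBox matches the mm dimensions, user units are millimetres directly. The only transform is the Y-flip y_m = 272.2675 − y_svg.

Shape 1 is a rectangle drawn with `<path>`. Its stroke #ff00ff means cut at S899, F1448. After flipping Y the toolpath is (16.9245,203.1445) → (46.6413,203.1445) → (46.6413,115.6951) → (16.9245,115.6951) → (16.9245,203.1445), returning to the start.

Shape 2 is a line segment drawn with `<path>`. Its stroke #ff00ff means cut at S899, F1448. After flipping Y the toolpath is (13.2988,76.4577) → (62.2559,147.8430).

Shape 3 is a quadratic bezier drawn with `<path>`. Its stroke #ff00ff means cut at S899, F1448. After flipping Y the toolpath is (126.4641,160.1603) → (97.2476,184.1972) → (69.3773,208.2518) → (42.8533,232.3242) → (17.6755,256.4144).

Shape 4 is a cubic bezier drawn with `<path>`. Its stroke #000000 means engrave at S239, F4451. After flipping Y the toolpath is (119.4105,216.1486) → (115.9550,194.8141) → (111.7157,127.2596) → (104.2104,59.2638) → (90.9568,36.6057).

Shape 5 is a rectangle drawn with `<rect>`. Its stroke #ff00ff means cut at S899, F1448. After flipping Y the toolpath is (52.2503,164.1391) → (119.0874,164.1391) → (119.0874,43.7745) → (52.2503,43.7745) → (52.2503,164.1391), returning to the start.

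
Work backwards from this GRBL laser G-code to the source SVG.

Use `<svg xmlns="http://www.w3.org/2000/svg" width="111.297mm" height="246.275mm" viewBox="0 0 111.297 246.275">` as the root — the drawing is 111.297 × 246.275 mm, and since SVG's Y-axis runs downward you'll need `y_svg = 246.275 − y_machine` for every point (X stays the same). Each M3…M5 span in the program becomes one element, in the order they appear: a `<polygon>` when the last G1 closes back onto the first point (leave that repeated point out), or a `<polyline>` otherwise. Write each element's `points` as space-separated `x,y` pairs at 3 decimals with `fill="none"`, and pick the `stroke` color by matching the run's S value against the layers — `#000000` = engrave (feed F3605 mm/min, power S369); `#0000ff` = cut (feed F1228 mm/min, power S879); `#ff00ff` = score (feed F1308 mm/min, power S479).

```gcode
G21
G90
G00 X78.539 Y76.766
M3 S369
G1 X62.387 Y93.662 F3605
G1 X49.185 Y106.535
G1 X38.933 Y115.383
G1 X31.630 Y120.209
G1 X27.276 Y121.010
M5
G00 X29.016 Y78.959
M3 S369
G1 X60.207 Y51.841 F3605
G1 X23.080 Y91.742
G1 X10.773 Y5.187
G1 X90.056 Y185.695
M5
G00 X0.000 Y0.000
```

Machine Y-up, SVG Y-down with viewBox height 246.275, so y_svg = 246.275 − y_machine; X carries over. Every run uses S369, so all elements get stroke `#000000` (engrave).

Run 1: The run is open, so emit a `<polyline>` with points (Y-flipped): 78.539,169.509 62.387,152.613 49.185,139.740 38.933,130.892 31.630,126.066 27.276,125.265.

Run 2: The run is open, so emit a `<polyline>` with points (Y-flipped): 29.016,167.316 60.207,194.434 23.080,154.533 10.773,241.088 90.056,60.580.

<svg xmlns="http://www.w3.org/2000/svg" width="111.297mm" height="246.275mm" viewBox="0 0 111.297 246.275">
  <polyline points="78.539,169.509 62.387,152.613 49.185,139.740 38.933,130.892 31.630,126.066 27.276,125.265" fill="none" stroke="#000000"/>
  <polyline points="29.016,167.316 60.207,194.434 23.080,154.533 10.773,241.088 90.056,60.580" fill="none" stroke="#000000"/>
</svg>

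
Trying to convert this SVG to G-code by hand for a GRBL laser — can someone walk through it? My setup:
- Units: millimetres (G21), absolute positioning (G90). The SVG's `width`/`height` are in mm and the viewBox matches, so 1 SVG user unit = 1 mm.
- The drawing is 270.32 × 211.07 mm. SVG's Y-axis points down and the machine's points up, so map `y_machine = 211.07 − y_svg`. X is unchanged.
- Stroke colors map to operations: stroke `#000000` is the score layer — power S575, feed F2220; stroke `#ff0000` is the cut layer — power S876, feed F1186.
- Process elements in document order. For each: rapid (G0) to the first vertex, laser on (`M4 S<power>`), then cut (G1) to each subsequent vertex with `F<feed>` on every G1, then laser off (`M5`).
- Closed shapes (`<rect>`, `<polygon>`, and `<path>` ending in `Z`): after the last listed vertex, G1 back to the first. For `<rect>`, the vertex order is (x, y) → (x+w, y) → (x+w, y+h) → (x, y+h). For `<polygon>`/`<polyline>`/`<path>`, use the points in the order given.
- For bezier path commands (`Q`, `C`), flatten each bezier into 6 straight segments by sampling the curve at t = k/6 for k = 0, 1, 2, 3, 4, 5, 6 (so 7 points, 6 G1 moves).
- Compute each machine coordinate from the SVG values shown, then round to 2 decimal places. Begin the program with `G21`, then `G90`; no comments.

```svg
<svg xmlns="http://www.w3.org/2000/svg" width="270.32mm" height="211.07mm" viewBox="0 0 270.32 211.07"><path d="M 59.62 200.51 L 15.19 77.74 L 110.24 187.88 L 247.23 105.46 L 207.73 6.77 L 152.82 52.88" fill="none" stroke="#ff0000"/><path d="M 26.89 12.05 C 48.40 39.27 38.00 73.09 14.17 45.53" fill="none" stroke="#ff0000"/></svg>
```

G21
G90
G0 X59.62 Y10.56
M4 S876
G1 X15.19 Y133.33 F1186
G1 X110.24 Y23.19 F1186
G1 X247.23 Y105.61 F1186
G1 X207.73 Y204.30 F1186
G1 X152.82 Y158.19 F1186
M5
G0 X26.89 Y199.02
M4 S876
G1 X35.07 Y185.17 F1186
G1 X38.45 Y172.12 F1186
G1 X37.53 Y161.74 F1186
G1 X32.84 Y155.92 F1186
G1 X24.88 Y156.56 F1186
G1 X14.17 Y165.54 F1186
M5

1 u = 1 mm; y_m = 211.07 − y.

[1] `<path>` open polyline, #ff0000→cut S876 F1186: (59.62,10.56) → (15.19,133.33) → (110.24,23.19) → (247.23,105.61) → (207.73,204.30) → (152.82,158.19)

[2] `<path>` cubic bezier, #ff0000→cut S876 F1186: (26.89,199.02) → (35.07,185.17) → (38.45,172.12) → (37.53,161.74) → (32.84,155.92) → (24.88,156.56) → (14.17,165.54)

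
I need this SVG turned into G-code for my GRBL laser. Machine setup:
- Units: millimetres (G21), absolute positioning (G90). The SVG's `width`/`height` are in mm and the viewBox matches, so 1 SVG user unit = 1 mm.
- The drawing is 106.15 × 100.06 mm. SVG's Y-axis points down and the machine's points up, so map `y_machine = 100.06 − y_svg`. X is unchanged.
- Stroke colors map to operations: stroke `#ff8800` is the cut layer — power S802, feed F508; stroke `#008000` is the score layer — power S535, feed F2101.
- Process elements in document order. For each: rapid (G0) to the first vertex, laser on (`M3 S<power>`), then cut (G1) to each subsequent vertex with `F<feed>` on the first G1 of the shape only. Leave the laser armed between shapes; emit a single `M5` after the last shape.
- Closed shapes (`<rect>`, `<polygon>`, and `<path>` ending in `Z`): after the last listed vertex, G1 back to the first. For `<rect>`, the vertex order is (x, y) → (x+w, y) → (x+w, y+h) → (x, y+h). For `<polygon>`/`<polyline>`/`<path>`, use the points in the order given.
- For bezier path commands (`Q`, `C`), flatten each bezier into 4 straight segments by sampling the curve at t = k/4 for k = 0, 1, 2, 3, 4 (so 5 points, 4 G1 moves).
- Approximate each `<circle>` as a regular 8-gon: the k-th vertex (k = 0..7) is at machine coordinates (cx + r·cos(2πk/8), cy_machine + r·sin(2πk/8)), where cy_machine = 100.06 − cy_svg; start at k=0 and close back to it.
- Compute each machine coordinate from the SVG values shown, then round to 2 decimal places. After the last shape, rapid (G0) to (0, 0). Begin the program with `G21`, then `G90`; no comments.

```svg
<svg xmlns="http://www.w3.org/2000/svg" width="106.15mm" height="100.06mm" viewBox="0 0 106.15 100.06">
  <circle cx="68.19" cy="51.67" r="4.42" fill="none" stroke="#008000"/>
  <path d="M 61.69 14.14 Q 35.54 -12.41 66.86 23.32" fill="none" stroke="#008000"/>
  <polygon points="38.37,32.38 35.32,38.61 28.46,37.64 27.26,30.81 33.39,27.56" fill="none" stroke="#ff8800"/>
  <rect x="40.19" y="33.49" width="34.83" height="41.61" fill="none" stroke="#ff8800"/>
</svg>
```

1 u = 1 mm; y_m = 100.06 − y.

[1] `<circle>` circle, #008000→score S535 F2101: (72.61,48.39) → (71.32,51.52) → (68.19,52.81) → (65.06,51.52) → (63.77,48.39) → (65.06,45.26) → (68.19,43.97) → (71.32,45.26) → (72.61,48.39) (closed)

[2] `<path>` quadratic bezier, #008000→score S535 F2101: (61.69,85.92) → (52.21,95.30) → (49.91,96.90) → (54.79,90.71) → (66.86,76.74)

[3] `<polygon>` regular polygon, #ff8800→cut S802 F508: (38.37,67.68) → (35.32,61.45) → (28.46,62.42) → (27.26,69.25) → (33.39,72.50) → (38.37,67.68) (closed)

[4] `<rect>` rectangle, #ff8800→cut S802 F508: (40.19,66.57) → (75.02,66.57) → (75.02,24.96) → (40.19,24.96) → (40.19,66.57) (closed)

G21
G90
G0 X72.61 Y48.39
M3 S535
G1 X71.32 Y51.52 F2101
G1 X68.19 Y52.81
G1 X65.06 Y51.52
G1 X63.77 Y48.39
G1 X65.06 Y45.26
G1 X68.19 Y43.97
G1 X71.32 Y45.26
G1 X72.61 Y48.39
G0 X61.69 Y85.92
M3 S535
G1 X52.21 Y95.30 F2101
G1 X49.91 Y96.90
G1 X54.79 Y90.71
G1 X66.86 Y76.74
G0 X38.37 Y67.68
M3 S802
G1 X35.32 Y61.45 F508
G1 X28.46 Y62.42
G1 X27.26 Y69.25
G1 X33.39 Y72.50
G1 X38.37 Y67.68
G0 X40.19 Y66.57
M3 S802
G1 X75.02 Y66.57 F508
G1 X75.02 Y24.96
G1 X40.19 Y24.96
G1 X40.19 Y66.57
M5
G0 X0.00 Y0.00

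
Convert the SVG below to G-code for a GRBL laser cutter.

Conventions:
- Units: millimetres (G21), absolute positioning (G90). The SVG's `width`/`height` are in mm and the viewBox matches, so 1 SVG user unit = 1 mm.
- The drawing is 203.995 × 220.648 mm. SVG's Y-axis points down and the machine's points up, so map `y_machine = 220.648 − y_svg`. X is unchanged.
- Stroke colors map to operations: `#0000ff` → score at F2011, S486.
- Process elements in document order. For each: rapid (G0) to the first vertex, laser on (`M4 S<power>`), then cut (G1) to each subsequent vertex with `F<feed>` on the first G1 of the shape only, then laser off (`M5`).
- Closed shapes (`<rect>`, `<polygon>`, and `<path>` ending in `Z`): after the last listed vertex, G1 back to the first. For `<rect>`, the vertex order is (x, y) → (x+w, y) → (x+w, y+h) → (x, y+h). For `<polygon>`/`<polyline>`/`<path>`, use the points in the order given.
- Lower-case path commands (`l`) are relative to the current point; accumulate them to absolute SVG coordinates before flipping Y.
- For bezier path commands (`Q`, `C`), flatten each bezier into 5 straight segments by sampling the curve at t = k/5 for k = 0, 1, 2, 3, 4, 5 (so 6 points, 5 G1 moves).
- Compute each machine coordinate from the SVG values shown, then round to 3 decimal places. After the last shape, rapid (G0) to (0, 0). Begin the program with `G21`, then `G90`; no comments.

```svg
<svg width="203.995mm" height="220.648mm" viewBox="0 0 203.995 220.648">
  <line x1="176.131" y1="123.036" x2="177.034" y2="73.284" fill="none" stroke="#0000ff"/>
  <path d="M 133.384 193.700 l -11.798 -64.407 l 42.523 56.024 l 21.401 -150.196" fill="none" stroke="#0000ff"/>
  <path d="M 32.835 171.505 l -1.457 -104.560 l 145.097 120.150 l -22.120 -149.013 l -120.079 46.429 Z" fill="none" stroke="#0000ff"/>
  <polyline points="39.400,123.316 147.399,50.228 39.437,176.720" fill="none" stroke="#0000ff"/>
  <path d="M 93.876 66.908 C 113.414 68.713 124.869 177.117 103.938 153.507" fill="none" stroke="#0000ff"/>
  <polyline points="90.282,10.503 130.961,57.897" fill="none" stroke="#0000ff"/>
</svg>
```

G21
G90
G0 X176.131 Y97.612
M4 S486
G1 X177.034 Y147.364 F2011
M5
G0 X133.384 Y26.948
M4 S486
G1 X121.586 Y91.355 F2011
G1 X164.109 Y35.331
G1 X185.510 Y185.527
M5
G0 X32.835 Y49.143
M4 S486
G1 X31.378 Y153.703 F2011
G1 X176.475 Y33.553
G1 X154.355 Y182.566
G1 X34.276 Y136.137
G1 X32.835 Y49.143
M5
G0 X39.400 Y97.332
M4 S486
G1 X147.399 Y170.420 F2011
G1 X39.437 Y43.928
M5
G0 X93.876 Y153.740
M4 S486
G1 X104.434 Y141.774 F2011
G1 X111.886 Y115.678
G1 X115.065 Y86.904
G1 X112.805 Y66.908
G1 X103.938 Y67.141
M5
G0 X90.282 Y210.145
M4 S486
G1 X130.961 Y162.751 F2011
M5
G0 X0.000 Y0.000

viewBox `0 0 203.995 220.648` with mm width/height → 1 unit = 1 mm. Flip: y_m = 220.648 − y_svg.

**Shape 1** — `<line>` line segment, stroke `#0000ff` → score (S486, F2011). Machine vertices: (176.131,97.612) → (177.034,147.364). Open path.

**Shape 2** — `<path>` open polyline, stroke `#0000ff` → score (S486, F2011). Machine vertices: (133.384,26.948) → (121.586,91.355) → (164.109,35.331) → (185.510,185.527). Open path.

**Shape 3** — `<path>` closed polygon, stroke `#0000ff` → score (S486, F2011). Machine vertices: (32.835,49.143) → (31.378,153.703) → (176.475,33.553) → (154.355,182.566) → (34.276,136.137) → (32.835,49.143). Closed: final G1 returns to the first vertex.

**Shape 4** — `<polyline>` open polyline, stroke `#0000ff` → score (S486, F2011). Machine vertices: (39.400,97.332) → (147.399,170.420) → (39.437,43.928). Open path.

**Shape 5** — `<path>` cubic bezier, stroke `#0000ff` → score (S486, F2011). Control points (SVG): P0=(93.876,66.908), P1=(113.414,68.713), P2=(124.869,177.117), P3=(103.938,153.507); sampled at t=k/5. Machine vertices: (93.876,153.740) → (104.434,141.774) → (111.886,115.678) → (115.065,86.904) → (112.805,66.908) → (103.938,67.141). Open path.

**Shape 6** — `<polyline>` line segment, stroke `#0000ff` → score (S486, F2011). Machine vertices: (90.282,210.145) → (130.961,162.751). Open path.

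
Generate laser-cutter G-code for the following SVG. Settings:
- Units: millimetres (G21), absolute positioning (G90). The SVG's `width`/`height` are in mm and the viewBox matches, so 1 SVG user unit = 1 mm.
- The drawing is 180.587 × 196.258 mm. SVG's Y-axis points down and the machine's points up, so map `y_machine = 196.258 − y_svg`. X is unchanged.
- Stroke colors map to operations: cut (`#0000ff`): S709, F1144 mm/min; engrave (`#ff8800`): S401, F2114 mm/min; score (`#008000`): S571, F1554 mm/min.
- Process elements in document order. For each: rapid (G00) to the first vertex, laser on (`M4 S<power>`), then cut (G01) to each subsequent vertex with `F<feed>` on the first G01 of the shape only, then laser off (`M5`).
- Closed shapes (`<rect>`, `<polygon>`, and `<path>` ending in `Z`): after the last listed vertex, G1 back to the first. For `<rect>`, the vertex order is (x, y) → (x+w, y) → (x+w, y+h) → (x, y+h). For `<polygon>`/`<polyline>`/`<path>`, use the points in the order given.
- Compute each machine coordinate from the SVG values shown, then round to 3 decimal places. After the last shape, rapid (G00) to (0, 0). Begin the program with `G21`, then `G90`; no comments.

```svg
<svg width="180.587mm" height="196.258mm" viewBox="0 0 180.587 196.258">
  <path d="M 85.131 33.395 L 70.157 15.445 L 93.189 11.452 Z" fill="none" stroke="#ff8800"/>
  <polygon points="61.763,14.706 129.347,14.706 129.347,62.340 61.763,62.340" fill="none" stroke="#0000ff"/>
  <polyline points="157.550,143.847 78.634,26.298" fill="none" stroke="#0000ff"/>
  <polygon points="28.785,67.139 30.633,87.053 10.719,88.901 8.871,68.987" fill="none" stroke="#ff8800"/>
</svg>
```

1 u = 1 mm; y_m = 196.258 − y.

[1] `<path>` regular polygon, #ff8800→engrave S401 F2114: (85.131,162.863) → (70.157,180.813) → (93.189,184.806) → (85.131,162.863) (closed)

[2] `<polygon>` rectangle, #0000ff→cut S709 F1144: (61.763,181.552) → (129.347,181.552) → (129.347,133.918) → (61.763,133.918) → (61.763,181.552) (closed)

[3] `<polyline>` line segment, #0000ff→cut S709 F1144: (157.550,52.411) → (78.634,169.960)

[4] `<polygon>` regular polygon, #ff8800→engrave S401 F2114: (28.785,129.119) → (30.633,109.205) → (10.719,107.357) → (8.871,127.271) → (28.785,129.119) (closed)

G21
G90
G00 X85.131 Y162.863
M4 S401
G01 X70.157 Y180.813 F2114
G01 X93.189 Y184.806
G01 X85.131 Y162.863
M5
G00 X61.763 Y181.552
M4 S709
G01 X129.347 Y181.552 F1144
G01 X129.347 Y133.918
G01 X61.763 Y133.918
G01 X61.763 Y181.552
M5
G00 X157.550 Y52.411
M4 S709
G01 X78.634 Y169.960 F1144
M5
G00 X28.785 Y129.119
M4 S401
G01 X30.633 Y109.205 F2114
G01 X10.719 Y107.357
G01 X8.871 Y127.271
G01 X28.785 Y129.119
M5
G00 X0.000 Y0.000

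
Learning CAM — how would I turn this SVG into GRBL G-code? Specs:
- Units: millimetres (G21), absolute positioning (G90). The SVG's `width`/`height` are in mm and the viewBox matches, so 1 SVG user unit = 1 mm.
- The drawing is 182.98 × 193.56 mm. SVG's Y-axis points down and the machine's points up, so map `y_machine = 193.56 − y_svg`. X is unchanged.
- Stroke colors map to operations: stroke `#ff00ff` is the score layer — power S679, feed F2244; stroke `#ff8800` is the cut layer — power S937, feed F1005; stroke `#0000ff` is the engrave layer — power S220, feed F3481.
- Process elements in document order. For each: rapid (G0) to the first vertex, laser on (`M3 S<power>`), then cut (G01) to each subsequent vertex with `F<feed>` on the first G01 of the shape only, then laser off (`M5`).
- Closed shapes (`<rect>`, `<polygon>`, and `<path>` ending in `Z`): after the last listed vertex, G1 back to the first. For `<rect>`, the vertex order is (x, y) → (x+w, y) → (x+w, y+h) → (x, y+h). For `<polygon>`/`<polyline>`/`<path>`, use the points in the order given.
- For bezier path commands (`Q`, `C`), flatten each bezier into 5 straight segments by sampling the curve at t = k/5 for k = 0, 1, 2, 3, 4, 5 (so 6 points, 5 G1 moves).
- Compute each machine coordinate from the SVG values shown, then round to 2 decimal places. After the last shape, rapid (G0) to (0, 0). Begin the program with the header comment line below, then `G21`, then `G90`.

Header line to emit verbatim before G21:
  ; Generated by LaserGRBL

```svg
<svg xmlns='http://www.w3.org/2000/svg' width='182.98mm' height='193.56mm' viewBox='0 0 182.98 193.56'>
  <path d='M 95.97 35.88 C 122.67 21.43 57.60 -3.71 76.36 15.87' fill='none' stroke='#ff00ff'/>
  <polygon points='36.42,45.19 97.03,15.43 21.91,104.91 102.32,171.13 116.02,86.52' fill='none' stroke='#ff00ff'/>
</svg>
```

; Generated by LaserGRBL
G21
G90
G0 X95.97 Y157.68
M3 S679
G01 X102.38 Y167.19 F2244
G01 X95.20 Y176.60
G01 X82.85 Y183.27
G01 X73.76 Y184.51
G01 X76.36 Y177.69
M5
G0 X36.42 Y148.37
M3 S679
G01 X97.03 Y178.13 F2244
G01 X21.91 Y88.65
G01 X102.32 Y22.43
G01 X116.02 Y107.04
G01 X36.42 Y148.37
M5
G0 X0.00 Y0.00

viewBox `0 0 182.98 193.56` with mm width/height → 1 unit = 1 mm. Flip: y_m = 193.56 − y_svg.

**Shape 1** — `<path>` cubic bezier, stroke `#ff00ff` → score (S679, F2244). Control points (SVG): P0=(95.97,35.88), P1=(122.67,21.43), P2=(57.60,-3.71), P3=(76.36,15.87); sampled at t=k/5. Machine vertices: (95.97,157.68) → (102.38,167.19) → (95.20,176.60) → (82.85,183.27) → (73.76,184.51) → (76.36,177.69). Open path.

**Shape 2** — `<polygon>` closed polygon, stroke `#ff00ff` → score (S679, F2244). Machine vertices: (36.42,148.37) → (97.03,178.13) → (21.91,88.65) → (102.32,22.43) → (116.02,107.04) → (36.42,148.37). Closed: final G1 returns to the first vertex.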